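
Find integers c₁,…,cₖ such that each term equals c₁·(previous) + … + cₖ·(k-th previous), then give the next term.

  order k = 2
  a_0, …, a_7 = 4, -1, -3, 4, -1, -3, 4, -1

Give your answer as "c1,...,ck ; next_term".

  a_2 = -1·-1 + -1·4 = -3
  a_3 = -1·-3 + -1·-1 = 4
  a_4 = -1·4 + -1·-3 = -1
  a_5 = -1·-1 + -1·4 = -3
  a_6 = -1·-3 + -1·-1 = 4
  a_7 = -1·4 + -1·-3 = -1
  a_8 = -1·-1 + -1·4 = -3

-1,-1 ; -3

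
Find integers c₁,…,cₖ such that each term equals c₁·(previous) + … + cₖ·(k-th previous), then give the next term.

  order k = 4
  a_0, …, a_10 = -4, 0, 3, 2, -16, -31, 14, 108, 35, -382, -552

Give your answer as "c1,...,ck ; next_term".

2,-4,3,2 ; 745

  a_4 = 2·2 + -4·3 + 3·0 + 2·-4 = -16
  a_5 = 2·-16 + -4·2 + 3·3 + 2·0 = -31
  a_6 = 2·-31 + -4·-16 + 3·2 + 2·3 = 14
  a_7 = 2·14 + -4·-31 + 3·-16 + 2·2 = 108
  a_8 = 2·108 + -4·14 + 3·-31 + 2·-16 = 35
  a_9 = 2·35 + -4·108 + 3·14 + 2·-31 = -382
  a_10 = 2·-382 + -4·35 + 3·108 + 2·14 = -552
  a_11 = 2·-552 + -4·-382 + 3·35 + 2·108 = 745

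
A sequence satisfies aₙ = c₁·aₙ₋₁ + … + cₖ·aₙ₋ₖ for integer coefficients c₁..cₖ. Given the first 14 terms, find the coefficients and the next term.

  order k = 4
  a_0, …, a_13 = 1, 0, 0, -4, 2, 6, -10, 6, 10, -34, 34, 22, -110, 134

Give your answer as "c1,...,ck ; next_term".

  a_4 = -1·-4 + -2·0 + 0·0 + -2·1 = 2
  a_5 = -1·2 + -2·-4 + 0·0 + -2·0 = 6
  a_6 = -1·6 + -2·2 + 0·-4 + -2·0 = -10
  a_7 = -1·-10 + -2·6 + 0·2 + -2·-4 = 6
  a_8 = -1·6 + -2·-10 + 0·6 + -2·2 = 10
  a_9 = -1·10 + -2·6 + 0·-10 + -2·6 = -34
  a_10 = -1·-34 + -2·10 + 0·6 + -2·-10 = 34
  a_11 = -1·34 + -2·-34 + 0·10 + -2·6 = 22
  a_12 = -1·22 + -2·34 + 0·-34 + -2·10 = -110
  a_13 = -1·-110 + -2·22 + 0·34 + -2·-34 = 134
  a_14 = -1·134 + -2·-110 + 0·22 + -2·34 = 18

-1,-2,0,-2 ; 18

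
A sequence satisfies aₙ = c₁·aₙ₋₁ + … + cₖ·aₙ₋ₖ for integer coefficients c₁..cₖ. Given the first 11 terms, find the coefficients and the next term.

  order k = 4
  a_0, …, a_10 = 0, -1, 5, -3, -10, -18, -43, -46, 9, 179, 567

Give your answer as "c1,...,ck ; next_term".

2,-1,-1,-4 ; 1130

  a_4 = 2·-3 + -1·5 + -1·-1 + -4·0 = -10
  a_5 = 2·-10 + -1·-3 + -1·5 + -4·-1 = -18
  a_6 = 2·-18 + -1·-10 + -1·-3 + -4·5 = -43
  a_7 = 2·-43 + -1·-18 + -1·-10 + -4·-3 = -46
  a_8 = 2·-46 + -1·-43 + -1·-18 + -4·-10 = 9
  a_9 = 2·9 + -1·-46 + -1·-43 + -4·-18 = 179
  a_10 = 2·179 + -1·9 + -1·-46 + -4·-43 = 567
  a_11 = 2·567 + -1·179 + -1·9 + -4·-46 = 1130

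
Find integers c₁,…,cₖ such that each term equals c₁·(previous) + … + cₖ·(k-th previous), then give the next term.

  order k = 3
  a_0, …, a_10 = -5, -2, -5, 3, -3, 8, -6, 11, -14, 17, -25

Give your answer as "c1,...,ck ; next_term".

  a_3 = 0·-5 + 1·-2 + -1·-5 = 3
  a_4 = 0·3 + 1·-5 + -1·-2 = -3
  a_5 = 0·-3 + 1·3 + -1·-5 = 8
  a_6 = 0·8 + 1·-3 + -1·3 = -6
  a_7 = 0·-6 + 1·8 + -1·-3 = 11
  a_8 = 0·11 + 1·-6 + -1·8 = -14
  a_9 = 0·-14 + 1·11 + -1·-6 = 17
  a_10 = 0·17 + 1·-14 + -1·11 = -25
  a_11 = 0·-25 + 1·17 + -1·-14 = 31

0,1,-1 ; 31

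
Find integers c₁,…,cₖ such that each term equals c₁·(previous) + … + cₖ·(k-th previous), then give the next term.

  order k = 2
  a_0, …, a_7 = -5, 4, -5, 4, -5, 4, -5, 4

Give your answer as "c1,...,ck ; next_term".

  a_2 = 0·4 + 1·-5 = -5
  a_3 = 0·-5 + 1·4 = 4
  a_4 = 0·4 + 1·-5 = -5
  a_5 = 0·-5 + 1·4 = 4
  a_6 = 0·4 + 1·-5 = -5
  a_7 = 0·-5 + 1·4 = 4
  a_8 = 0·4 + 1·-5 = -5

0,1 ; -5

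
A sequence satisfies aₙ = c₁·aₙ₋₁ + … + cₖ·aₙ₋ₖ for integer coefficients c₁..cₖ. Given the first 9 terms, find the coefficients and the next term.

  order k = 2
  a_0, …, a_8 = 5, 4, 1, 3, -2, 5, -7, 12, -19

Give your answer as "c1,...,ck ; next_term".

  a_2 = -1·4 + 1·5 = 1
  a_3 = -1·1 + 1·4 = 3
  a_4 = -1·3 + 1·1 = -2
  a_5 = -1·-2 + 1·3 = 5
  a_6 = -1·5 + 1·-2 = -7
  a_7 = -1·-7 + 1·5 = 12
  a_8 = -1·12 + 1·-7 = -19
  a_9 = -1·-19 + 1·12 = 31

-1,1 ; 31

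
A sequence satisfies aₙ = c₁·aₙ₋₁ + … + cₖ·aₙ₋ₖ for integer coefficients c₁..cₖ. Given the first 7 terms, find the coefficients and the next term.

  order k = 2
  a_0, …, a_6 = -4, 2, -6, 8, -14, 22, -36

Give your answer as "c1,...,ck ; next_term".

  a_2 = -1·2 + 1·-4 = -6
  a_3 = -1·-6 + 1·2 = 8
  a_4 = -1·8 + 1·-6 = -14
  a_5 = -1·-14 + 1·8 = 22
  a_6 = -1·22 + 1·-14 = -36
  a_7 = -1·-36 + 1·22 = 58

-1,1 ; 58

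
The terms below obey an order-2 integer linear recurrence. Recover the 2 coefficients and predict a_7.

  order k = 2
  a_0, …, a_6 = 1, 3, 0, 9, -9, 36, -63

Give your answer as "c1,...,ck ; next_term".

-1,3 ; 171

  a_2 = -1·3 + 3·1 = 0
  a_3 = -1·0 + 3·3 = 9
  a_4 = -1·9 + 3·0 = -9
  a_5 = -1·-9 + 3·9 = 36
  a_6 = -1·36 + 3·-9 = -63
  a_7 = -1·-63 + 3·36 = 171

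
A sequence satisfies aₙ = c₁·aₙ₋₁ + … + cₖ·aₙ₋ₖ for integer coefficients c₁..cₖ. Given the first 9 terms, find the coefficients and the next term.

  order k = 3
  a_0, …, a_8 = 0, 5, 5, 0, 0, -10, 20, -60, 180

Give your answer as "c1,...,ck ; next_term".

  a_3 = -2·5 + 2·5 + -2·0 = 0
  a_4 = -2·0 + 2·5 + -2·5 = 0
  a_5 = -2·0 + 2·0 + -2·5 = -10
  a_6 = -2·-10 + 2·0 + -2·0 = 20
  a_7 = -2·20 + 2·-10 + -2·0 = -60
  a_8 = -2·-60 + 2·20 + -2·-10 = 180
  a_9 = -2·180 + 2·-60 + -2·20 = -520

-2,2,-2 ; -520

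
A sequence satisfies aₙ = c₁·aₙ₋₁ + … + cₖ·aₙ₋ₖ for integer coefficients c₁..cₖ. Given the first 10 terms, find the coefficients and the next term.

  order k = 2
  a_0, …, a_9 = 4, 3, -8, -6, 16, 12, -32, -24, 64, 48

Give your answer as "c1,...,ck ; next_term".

  a_2 = 0·3 + -2·4 = -8
  a_3 = 0·-8 + -2·3 = -6
  a_4 = 0·-6 + -2·-8 = 16
  a_5 = 0·16 + -2·-6 = 12
  a_6 = 0·12 + -2·16 = -32
  a_7 = 0·-32 + -2·12 = -24
  a_8 = 0·-24 + -2·-32 = 64
  a_9 = 0·64 + -2·-24 = 48
  a_10 = 0·48 + -2·64 = -128

0,-2 ; -128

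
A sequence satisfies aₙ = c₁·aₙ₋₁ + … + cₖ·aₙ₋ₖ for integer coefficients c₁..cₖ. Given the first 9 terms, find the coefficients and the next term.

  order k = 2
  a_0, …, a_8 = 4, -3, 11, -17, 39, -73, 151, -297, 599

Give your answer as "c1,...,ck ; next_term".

-1,2 ; -1193

  a_2 = -1·-3 + 2·4 = 11
  a_3 = -1·11 + 2·-3 = -17
  a_4 = -1·-17 + 2·11 = 39
  a_5 = -1·39 + 2·-17 = -73
  a_6 = -1·-73 + 2·39 = 151
  a_7 = -1·151 + 2·-73 = -297
  a_8 = -1·-297 + 2·151 = 599
  a_9 = -1·599 + 2·-297 = -1193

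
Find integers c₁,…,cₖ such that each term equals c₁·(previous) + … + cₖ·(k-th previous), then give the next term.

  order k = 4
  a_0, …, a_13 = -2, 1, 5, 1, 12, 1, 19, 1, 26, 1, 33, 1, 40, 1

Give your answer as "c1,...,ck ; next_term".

  a_4 = 0·1 + 2·5 + 0·1 + -1·-2 = 12
  a_5 = 0·12 + 2·1 + 0·5 + -1·1 = 1
  a_6 = 0·1 + 2·12 + 0·1 + -1·5 = 19
  a_7 = 0·19 + 2·1 + 0·12 + -1·1 = 1
  a_8 = 0·1 + 2·19 + 0·1 + -1·12 = 26
  a_9 = 0·26 + 2·1 + 0·19 + -1·1 = 1
  a_10 = 0·1 + 2·26 + 0·1 + -1·19 = 33
  a_11 = 0·33 + 2·1 + 0·26 + -1·1 = 1
  a_12 = 0·1 + 2·33 + 0·1 + -1·26 = 40
  a_13 = 0·40 + 2·1 + 0·33 + -1·1 = 1
  a_14 = 0·1 + 2·40 + 0·1 + -1·33 = 47

0,2,0,-1 ; 47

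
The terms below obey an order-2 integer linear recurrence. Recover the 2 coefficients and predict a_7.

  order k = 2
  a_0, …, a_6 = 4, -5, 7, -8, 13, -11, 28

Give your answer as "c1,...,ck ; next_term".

1,3 ; -5

  a_2 = 1·-5 + 3·4 = 7
  a_3 = 1·7 + 3·-5 = -8
  a_4 = 1·-8 + 3·7 = 13
  a_5 = 1·13 + 3·-8 = -11
  a_6 = 1·-11 + 3·13 = 28
  a_7 = 1·28 + 3·-11 = -5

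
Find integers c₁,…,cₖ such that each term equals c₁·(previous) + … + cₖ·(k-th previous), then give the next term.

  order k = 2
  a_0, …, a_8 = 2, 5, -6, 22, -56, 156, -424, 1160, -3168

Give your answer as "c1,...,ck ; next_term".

-2,2 ; 8656

  a_2 = -2·5 + 2·2 = -6
  a_3 = -2·-6 + 2·5 = 22
  a_4 = -2·22 + 2·-6 = -56
  a_5 = -2·-56 + 2·22 = 156
  a_6 = -2·156 + 2·-56 = -424
  a_7 = -2·-424 + 2·156 = 1160
  a_8 = -2·1160 + 2·-424 = -3168
  a_9 = -2·-3168 + 2·1160 = 8656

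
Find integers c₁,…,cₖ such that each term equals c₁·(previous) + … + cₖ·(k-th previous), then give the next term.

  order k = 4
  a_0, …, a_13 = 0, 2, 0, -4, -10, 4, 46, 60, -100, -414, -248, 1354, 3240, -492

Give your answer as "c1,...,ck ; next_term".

1,-3,-3,1 ; -14522

  a_4 = 1·-4 + -3·0 + -3·2 + 1·0 = -10
  a_5 = 1·-10 + -3·-4 + -3·0 + 1·2 = 4
  a_6 = 1·4 + -3·-10 + -3·-4 + 1·0 = 46
  a_7 = 1·46 + -3·4 + -3·-10 + 1·-4 = 60
  a_8 = 1·60 + -3·46 + -3·4 + 1·-10 = -100
  a_9 = 1·-100 + -3·60 + -3·46 + 1·4 = -414
  a_10 = 1·-414 + -3·-100 + -3·60 + 1·46 = -248
  a_11 = 1·-248 + -3·-414 + -3·-100 + 1·60 = 1354
  a_12 = 1·1354 + -3·-248 + -3·-414 + 1·-100 = 3240
  a_13 = 1·3240 + -3·1354 + -3·-248 + 1·-414 = -492
  a_14 = 1·-492 + -3·3240 + -3·1354 + 1·-248 = -14522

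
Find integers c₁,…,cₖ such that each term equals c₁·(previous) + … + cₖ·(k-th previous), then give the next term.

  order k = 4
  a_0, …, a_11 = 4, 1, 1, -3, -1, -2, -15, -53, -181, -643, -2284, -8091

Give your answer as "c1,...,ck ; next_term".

  a_4 = 3·-3 + 1·1 + 3·1 + 1·4 = -1
  a_5 = 3·-1 + 1·-3 + 3·1 + 1·1 = -2
  a_6 = 3·-2 + 1·-1 + 3·-3 + 1·1 = -15
  a_7 = 3·-15 + 1·-2 + 3·-1 + 1·-3 = -53
  a_8 = 3·-53 + 1·-15 + 3·-2 + 1·-1 = -181
  a_9 = 3·-181 + 1·-53 + 3·-15 + 1·-2 = -643
  a_10 = 3·-643 + 1·-181 + 3·-53 + 1·-15 = -2284
  a_11 = 3·-2284 + 1·-643 + 3·-181 + 1·-53 = -8091
  a_12 = 3·-8091 + 1·-2284 + 3·-643 + 1·-181 = -28667

3,1,3,1 ; -28667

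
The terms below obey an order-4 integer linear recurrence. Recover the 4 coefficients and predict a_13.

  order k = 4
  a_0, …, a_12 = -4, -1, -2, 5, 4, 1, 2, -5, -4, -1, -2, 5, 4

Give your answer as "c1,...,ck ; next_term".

  a_4 = 0·5 + 0·-2 + 0·-1 + -1·-4 = 4
  a_5 = 0·4 + 0·5 + 0·-2 + -1·-1 = 1
  a_6 = 0·1 + 0·4 + 0·5 + -1·-2 = 2
  a_7 = 0·2 + 0·1 + 0·4 + -1·5 = -5
  a_8 = 0·-5 + 0·2 + 0·1 + -1·4 = -4
  a_9 = 0·-4 + 0·-5 + 0·2 + -1·1 = -1
  a_10 = 0·-1 + 0·-4 + 0·-5 + -1·2 = -2
  a_11 = 0·-2 + 0·-1 + 0·-4 + -1·-5 = 5
  a_12 = 0·5 + 0·-2 + 0·-1 + -1·-4 = 4
  a_13 = 0·4 + 0·5 + 0·-2 + -1·-1 = 1

0,0,0,-1 ; 1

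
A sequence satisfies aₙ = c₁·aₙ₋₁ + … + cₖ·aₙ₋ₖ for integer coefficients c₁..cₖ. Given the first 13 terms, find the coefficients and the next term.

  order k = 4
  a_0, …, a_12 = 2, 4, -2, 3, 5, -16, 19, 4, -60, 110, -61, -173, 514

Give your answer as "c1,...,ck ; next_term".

  a_4 = -1·3 + -1·-2 + 2·4 + -1·2 = 5
  a_5 = -1·5 + -1·3 + 2·-2 + -1·4 = -16
  a_6 = -1·-16 + -1·5 + 2·3 + -1·-2 = 19
  a_7 = -1·19 + -1·-16 + 2·5 + -1·3 = 4
  a_8 = -1·4 + -1·19 + 2·-16 + -1·5 = -60
  a_9 = -1·-60 + -1·4 + 2·19 + -1·-16 = 110
  a_10 = -1·110 + -1·-60 + 2·4 + -1·19 = -61
  a_11 = -1·-61 + -1·110 + 2·-60 + -1·4 = -173
  a_12 = -1·-173 + -1·-61 + 2·110 + -1·-60 = 514
  a_13 = -1·514 + -1·-173 + 2·-61 + -1·110 = -573

-1,-1,2,-1 ; -573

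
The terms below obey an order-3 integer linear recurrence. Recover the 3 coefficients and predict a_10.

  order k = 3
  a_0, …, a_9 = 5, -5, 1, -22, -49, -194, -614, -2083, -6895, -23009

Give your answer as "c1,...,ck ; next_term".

  a_3 = 3·1 + 2·-5 + -3·5 = -22
  a_4 = 3·-22 + 2·1 + -3·-5 = -49
  a_5 = 3·-49 + 2·-22 + -3·1 = -194
  a_6 = 3·-194 + 2·-49 + -3·-22 = -614
  a_7 = 3·-614 + 2·-194 + -3·-49 = -2083
  a_8 = 3·-2083 + 2·-614 + -3·-194 = -6895
  a_9 = 3·-6895 + 2·-2083 + -3·-614 = -23009
  a_10 = 3·-23009 + 2·-6895 + -3·-2083 = -76568

3,2,-3 ; -76568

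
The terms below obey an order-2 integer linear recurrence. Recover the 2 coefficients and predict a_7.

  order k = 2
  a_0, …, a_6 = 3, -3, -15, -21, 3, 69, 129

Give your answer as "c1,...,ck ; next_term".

2,-3 ; 51

  a_2 = 2·-3 + -3·3 = -15
  a_3 = 2·-15 + -3·-3 = -21
  a_4 = 2·-21 + -3·-15 = 3
  a_5 = 2·3 + -3·-21 = 69
  a_6 = 2·69 + -3·3 = 129
  a_7 = 2·129 + -3·69 = 51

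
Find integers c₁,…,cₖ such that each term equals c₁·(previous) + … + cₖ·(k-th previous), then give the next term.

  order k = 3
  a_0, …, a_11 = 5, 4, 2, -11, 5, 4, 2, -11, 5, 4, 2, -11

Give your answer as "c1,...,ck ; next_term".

-1,-1,-1 ; 5

  a_3 = -1·2 + -1·4 + -1·5 = -11
  a_4 = -1·-11 + -1·2 + -1·4 = 5
  a_5 = -1·5 + -1·-11 + -1·2 = 4
  a_6 = -1·4 + -1·5 + -1·-11 = 2
  a_7 = -1·2 + -1·4 + -1·5 = -11
  a_8 = -1·-11 + -1·2 + -1·4 = 5
  a_9 = -1·5 + -1·-11 + -1·2 = 4
  a_10 = -1·4 + -1·5 + -1·-11 = 2
  a_11 = -1·2 + -1·4 + -1·5 = -11
  a_12 = -1·-11 + -1·2 + -1·4 = 5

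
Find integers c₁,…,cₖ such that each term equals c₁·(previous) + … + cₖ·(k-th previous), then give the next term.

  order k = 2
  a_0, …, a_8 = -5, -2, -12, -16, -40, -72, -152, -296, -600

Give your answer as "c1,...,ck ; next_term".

  a_2 = 1·-2 + 2·-5 = -12
  a_3 = 1·-12 + 2·-2 = -16
  a_4 = 1·-16 + 2·-12 = -40
  a_5 = 1·-40 + 2·-16 = -72
  a_6 = 1·-72 + 2·-40 = -152
  a_7 = 1·-152 + 2·-72 = -296
  a_8 = 1·-296 + 2·-152 = -600
  a_9 = 1·-600 + 2·-296 = -1192

1,2 ; -1192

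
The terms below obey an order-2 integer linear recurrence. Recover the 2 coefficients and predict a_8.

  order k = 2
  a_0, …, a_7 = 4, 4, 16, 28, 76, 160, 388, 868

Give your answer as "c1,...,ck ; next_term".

  a_2 = 1·4 + 3·4 = 16
  a_3 = 1·16 + 3·4 = 28
  a_4 = 1·28 + 3·16 = 76
  a_5 = 1·76 + 3·28 = 160
  a_6 = 1·160 + 3·76 = 388
  a_7 = 1·388 + 3·160 = 868
  a_8 = 1·868 + 3·388 = 2032

1,3 ; 2032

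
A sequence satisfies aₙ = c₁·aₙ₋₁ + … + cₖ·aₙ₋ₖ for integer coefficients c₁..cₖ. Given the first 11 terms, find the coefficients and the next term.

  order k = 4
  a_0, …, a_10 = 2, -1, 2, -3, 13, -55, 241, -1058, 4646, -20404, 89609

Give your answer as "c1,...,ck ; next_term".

-4,2,1,-1 ; -393540

  a_4 = -4·-3 + 2·2 + 1·-1 + -1·2 = 13
  a_5 = -4·13 + 2·-3 + 1·2 + -1·-1 = -55
  a_6 = -4·-55 + 2·13 + 1·-3 + -1·2 = 241
  a_7 = -4·241 + 2·-55 + 1·13 + -1·-3 = -1058
  a_8 = -4·-1058 + 2·241 + 1·-55 + -1·13 = 4646
  a_9 = -4·4646 + 2·-1058 + 1·241 + -1·-55 = -20404
  a_10 = -4·-20404 + 2·4646 + 1·-1058 + -1·241 = 89609
  a_11 = -4·89609 + 2·-20404 + 1·4646 + -1·-1058 = -393540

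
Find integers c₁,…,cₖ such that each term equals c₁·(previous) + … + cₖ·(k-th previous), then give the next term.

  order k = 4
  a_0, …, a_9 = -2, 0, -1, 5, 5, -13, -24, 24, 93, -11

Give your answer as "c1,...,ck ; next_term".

0,-3,-2,-1 ; -303

  a_4 = 0·5 + -3·-1 + -2·0 + -1·-2 = 5
  a_5 = 0·5 + -3·5 + -2·-1 + -1·0 = -13
  a_6 = 0·-13 + -3·5 + -2·5 + -1·-1 = -24
  a_7 = 0·-24 + -3·-13 + -2·5 + -1·5 = 24
  a_8 = 0·24 + -3·-24 + -2·-13 + -1·5 = 93
  a_9 = 0·93 + -3·24 + -2·-24 + -1·-13 = -11
  a_10 = 0·-11 + -3·93 + -2·24 + -1·-24 = -303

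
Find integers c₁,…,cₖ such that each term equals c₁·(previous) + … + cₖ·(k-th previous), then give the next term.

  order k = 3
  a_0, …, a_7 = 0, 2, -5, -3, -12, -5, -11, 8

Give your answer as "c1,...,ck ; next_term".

  a_3 = 1·-5 + 1·2 + -2·0 = -3
  a_4 = 1·-3 + 1·-5 + -2·2 = -12
  a_5 = 1·-12 + 1·-3 + -2·-5 = -5
  a_6 = 1·-5 + 1·-12 + -2·-3 = -11
  a_7 = 1·-11 + 1·-5 + -2·-12 = 8
  a_8 = 1·8 + 1·-11 + -2·-5 = 7

1,1,-2 ; 7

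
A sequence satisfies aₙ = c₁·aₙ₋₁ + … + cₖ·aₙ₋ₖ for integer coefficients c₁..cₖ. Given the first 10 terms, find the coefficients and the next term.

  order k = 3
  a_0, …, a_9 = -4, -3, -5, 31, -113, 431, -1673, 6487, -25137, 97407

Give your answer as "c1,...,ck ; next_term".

  a_3 = -4·-5 + -1·-3 + -2·-4 = 31
  a_4 = -4·31 + -1·-5 + -2·-3 = -113
  a_5 = -4·-113 + -1·31 + -2·-5 = 431
  a_6 = -4·431 + -1·-113 + -2·31 = -1673
  a_7 = -4·-1673 + -1·431 + -2·-113 = 6487
  a_8 = -4·6487 + -1·-1673 + -2·431 = -25137
  a_9 = -4·-25137 + -1·6487 + -2·-1673 = 97407
  a_10 = -4·97407 + -1·-25137 + -2·6487 = -377465

-4,-1,-2 ; -377465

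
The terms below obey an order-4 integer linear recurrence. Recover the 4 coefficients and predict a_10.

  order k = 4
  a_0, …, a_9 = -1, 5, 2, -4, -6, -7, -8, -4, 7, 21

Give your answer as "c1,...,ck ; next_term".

  a_4 = 2·-4 + -2·2 + 1·5 + -1·-1 = -6
  a_5 = 2·-6 + -2·-4 + 1·2 + -1·5 = -7
  a_6 = 2·-7 + -2·-6 + 1·-4 + -1·2 = -8
  a_7 = 2·-8 + -2·-7 + 1·-6 + -1·-4 = -4
  a_8 = 2·-4 + -2·-8 + 1·-7 + -1·-6 = 7
  a_9 = 2·7 + -2·-4 + 1·-8 + -1·-7 = 21
  a_10 = 2·21 + -2·7 + 1·-4 + -1·-8 = 32

2,-2,1,-1 ; 32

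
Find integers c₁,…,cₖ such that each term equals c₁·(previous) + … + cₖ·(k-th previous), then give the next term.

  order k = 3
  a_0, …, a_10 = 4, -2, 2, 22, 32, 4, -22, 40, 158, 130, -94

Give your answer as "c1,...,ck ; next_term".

  a_3 = 2·2 + -3·-2 + 3·4 = 22
  a_4 = 2·22 + -3·2 + 3·-2 = 32
  a_5 = 2·32 + -3·22 + 3·2 = 4
  a_6 = 2·4 + -3·32 + 3·22 = -22
  a_7 = 2·-22 + -3·4 + 3·32 = 40
  a_8 = 2·40 + -3·-22 + 3·4 = 158
  a_9 = 2·158 + -3·40 + 3·-22 = 130
  a_10 = 2·130 + -3·158 + 3·40 = -94
  a_11 = 2·-94 + -3·130 + 3·158 = -104

2,-3,3 ; -104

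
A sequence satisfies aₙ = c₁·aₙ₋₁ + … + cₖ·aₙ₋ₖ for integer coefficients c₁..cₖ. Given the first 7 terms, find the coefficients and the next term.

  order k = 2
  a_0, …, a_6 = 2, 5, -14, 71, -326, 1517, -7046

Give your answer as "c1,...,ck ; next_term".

-4,3 ; 32735

  a_2 = -4·5 + 3·2 = -14
  a_3 = -4·-14 + 3·5 = 71
  a_4 = -4·71 + 3·-14 = -326
  a_5 = -4·-326 + 3·71 = 1517
  a_6 = -4·1517 + 3·-326 = -7046
  a_7 = -4·-7046 + 3·1517 = 32735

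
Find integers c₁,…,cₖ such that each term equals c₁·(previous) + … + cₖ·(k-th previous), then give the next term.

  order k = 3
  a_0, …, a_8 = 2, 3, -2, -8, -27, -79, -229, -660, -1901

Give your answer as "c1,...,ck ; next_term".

3,0,-1 ; -5474

  a_3 = 3·-2 + 0·3 + -1·2 = -8
  a_4 = 3·-8 + 0·-2 + -1·3 = -27
  a_5 = 3·-27 + 0·-8 + -1·-2 = -79
  a_6 = 3·-79 + 0·-27 + -1·-8 = -229
  a_7 = 3·-229 + 0·-79 + -1·-27 = -660
  a_8 = 3·-660 + 0·-229 + -1·-79 = -1901
  a_9 = 3·-1901 + 0·-660 + -1·-229 = -5474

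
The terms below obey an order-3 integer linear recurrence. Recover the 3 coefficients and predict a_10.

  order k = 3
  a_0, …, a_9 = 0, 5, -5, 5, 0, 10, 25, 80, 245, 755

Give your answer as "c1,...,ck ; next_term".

2,3,1 ; 2325

  a_3 = 2·-5 + 3·5 + 1·0 = 5
  a_4 = 2·5 + 3·-5 + 1·5 = 0
  a_5 = 2·0 + 3·5 + 1·-5 = 10
  a_6 = 2·10 + 3·0 + 1·5 = 25
  a_7 = 2·25 + 3·10 + 1·0 = 80
  a_8 = 2·80 + 3·25 + 1·10 = 245
  a_9 = 2·245 + 3·80 + 1·25 = 755
  a_10 = 2·755 + 3·245 + 1·80 = 2325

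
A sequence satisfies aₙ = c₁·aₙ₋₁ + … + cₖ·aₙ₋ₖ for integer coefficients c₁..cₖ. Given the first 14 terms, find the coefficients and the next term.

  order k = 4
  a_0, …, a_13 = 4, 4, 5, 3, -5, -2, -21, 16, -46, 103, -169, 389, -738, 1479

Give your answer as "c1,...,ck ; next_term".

-1,2,-1,-2 ; -3006

  a_4 = -1·3 + 2·5 + -1·4 + -2·4 = -5
  a_5 = -1·-5 + 2·3 + -1·5 + -2·4 = -2
  a_6 = -1·-2 + 2·-5 + -1·3 + -2·5 = -21
  a_7 = -1·-21 + 2·-2 + -1·-5 + -2·3 = 16
  a_8 = -1·16 + 2·-21 + -1·-2 + -2·-5 = -46
  a_9 = -1·-46 + 2·16 + -1·-21 + -2·-2 = 103
  a_10 = -1·103 + 2·-46 + -1·16 + -2·-21 = -169
  a_11 = -1·-169 + 2·103 + -1·-46 + -2·16 = 389
  a_12 = -1·389 + 2·-169 + -1·103 + -2·-46 = -738
  a_13 = -1·-738 + 2·389 + -1·-169 + -2·103 = 1479
  a_14 = -1·1479 + 2·-738 + -1·389 + -2·-169 = -3006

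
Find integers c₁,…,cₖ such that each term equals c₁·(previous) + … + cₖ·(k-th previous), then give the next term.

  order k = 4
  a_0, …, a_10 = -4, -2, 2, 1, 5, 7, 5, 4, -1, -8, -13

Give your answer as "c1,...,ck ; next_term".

1,0,0,-1 ; -17

  a_4 = 1·1 + 0·2 + 0·-2 + -1·-4 = 5
  a_5 = 1·5 + 0·1 + 0·2 + -1·-2 = 7
  a_6 = 1·7 + 0·5 + 0·1 + -1·2 = 5
  a_7 = 1·5 + 0·7 + 0·5 + -1·1 = 4
  a_8 = 1·4 + 0·5 + 0·7 + -1·5 = -1
  a_9 = 1·-1 + 0·4 + 0·5 + -1·7 = -8
  a_10 = 1·-8 + 0·-1 + 0·4 + -1·5 = -13
  a_11 = 1·-13 + 0·-8 + 0·-1 + -1·4 = -17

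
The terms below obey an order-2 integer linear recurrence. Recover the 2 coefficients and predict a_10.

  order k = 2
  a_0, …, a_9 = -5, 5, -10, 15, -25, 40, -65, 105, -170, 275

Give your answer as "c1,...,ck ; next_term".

-1,1 ; -445

  a_2 = -1·5 + 1·-5 = -10
  a_3 = -1·-10 + 1·5 = 15
  a_4 = -1·15 + 1·-10 = -25
  a_5 = -1·-25 + 1·15 = 40
  a_6 = -1·40 + 1·-25 = -65
  a_7 = -1·-65 + 1·40 = 105
  a_8 = -1·105 + 1·-65 = -170
  a_9 = -1·-170 + 1·105 = 275
  a_10 = -1·275 + 1·-170 = -445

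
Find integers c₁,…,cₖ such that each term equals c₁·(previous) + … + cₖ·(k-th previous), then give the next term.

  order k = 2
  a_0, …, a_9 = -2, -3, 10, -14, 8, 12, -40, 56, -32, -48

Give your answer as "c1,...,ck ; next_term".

  a_2 = -2·-3 + -2·-2 = 10
  a_3 = -2·10 + -2·-3 = -14
  a_4 = -2·-14 + -2·10 = 8
  a_5 = -2·8 + -2·-14 = 12
  a_6 = -2·12 + -2·8 = -40
  a_7 = -2·-40 + -2·12 = 56
  a_8 = -2·56 + -2·-40 = -32
  a_9 = -2·-32 + -2·56 = -48
  a_10 = -2·-48 + -2·-32 = 160

-2,-2 ; 160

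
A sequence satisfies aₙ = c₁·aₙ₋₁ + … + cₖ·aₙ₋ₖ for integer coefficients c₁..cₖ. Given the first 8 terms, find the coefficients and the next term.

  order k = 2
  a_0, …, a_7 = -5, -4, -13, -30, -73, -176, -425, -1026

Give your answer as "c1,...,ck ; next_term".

  a_2 = 2·-4 + 1·-5 = -13
  a_3 = 2·-13 + 1·-4 = -30
  a_4 = 2·-30 + 1·-13 = -73
  a_5 = 2·-73 + 1·-30 = -176
  a_6 = 2·-176 + 1·-73 = -425
  a_7 = 2·-425 + 1·-176 = -1026
  a_8 = 2·-1026 + 1·-425 = -2477

2,1 ; -2477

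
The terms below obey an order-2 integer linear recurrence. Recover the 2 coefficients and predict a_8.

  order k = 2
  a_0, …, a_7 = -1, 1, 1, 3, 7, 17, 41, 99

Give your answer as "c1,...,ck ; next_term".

  a_2 = 2·1 + 1·-1 = 1
  a_3 = 2·1 + 1·1 = 3
  a_4 = 2·3 + 1·1 = 7
  a_5 = 2·7 + 1·3 = 17
  a_6 = 2·17 + 1·7 = 41
  a_7 = 2·41 + 1·17 = 99
  a_8 = 2·99 + 1·41 = 239

2,1 ; 239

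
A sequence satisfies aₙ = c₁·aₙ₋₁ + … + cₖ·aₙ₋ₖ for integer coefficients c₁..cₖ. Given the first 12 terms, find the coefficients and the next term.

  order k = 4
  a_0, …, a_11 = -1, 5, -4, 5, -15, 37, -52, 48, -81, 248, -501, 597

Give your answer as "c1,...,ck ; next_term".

  a_4 = -2·5 + -3·-4 + -3·5 + 2·-1 = -15
  a_5 = -2·-15 + -3·5 + -3·-4 + 2·5 = 37
  a_6 = -2·37 + -3·-15 + -3·5 + 2·-4 = -52
  a_7 = -2·-52 + -3·37 + -3·-15 + 2·5 = 48
  a_8 = -2·48 + -3·-52 + -3·37 + 2·-15 = -81
  a_9 = -2·-81 + -3·48 + -3·-52 + 2·37 = 248
  a_10 = -2·248 + -3·-81 + -3·48 + 2·-52 = -501
  a_11 = -2·-501 + -3·248 + -3·-81 + 2·48 = 597
  a_12 = -2·597 + -3·-501 + -3·248 + 2·-81 = -597

-2,-3,-3,2 ; -597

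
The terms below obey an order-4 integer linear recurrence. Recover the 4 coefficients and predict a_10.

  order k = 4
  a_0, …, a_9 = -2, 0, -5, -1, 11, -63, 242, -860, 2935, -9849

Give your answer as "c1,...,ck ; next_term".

-4,-1,4,-1 ; 32779

  a_4 = -4·-1 + -1·-5 + 4·0 + -1·-2 = 11
  a_5 = -4·11 + -1·-1 + 4·-5 + -1·0 = -63
  a_6 = -4·-63 + -1·11 + 4·-1 + -1·-5 = 242
  a_7 = -4·242 + -1·-63 + 4·11 + -1·-1 = -860
  a_8 = -4·-860 + -1·242 + 4·-63 + -1·11 = 2935
  a_9 = -4·2935 + -1·-860 + 4·242 + -1·-63 = -9849
  a_10 = -4·-9849 + -1·2935 + 4·-860 + -1·242 = 32779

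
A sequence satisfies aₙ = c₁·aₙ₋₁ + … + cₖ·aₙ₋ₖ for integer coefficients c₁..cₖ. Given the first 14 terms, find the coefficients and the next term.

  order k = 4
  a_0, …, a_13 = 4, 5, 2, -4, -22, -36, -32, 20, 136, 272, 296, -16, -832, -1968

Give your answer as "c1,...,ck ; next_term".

1,0,-2,-2 ; -2528

  a_4 = 1·-4 + 0·2 + -2·5 + -2·4 = -22
  a_5 = 1·-22 + 0·-4 + -2·2 + -2·5 = -36
  a_6 = 1·-36 + 0·-22 + -2·-4 + -2·2 = -32
  a_7 = 1·-32 + 0·-36 + -2·-22 + -2·-4 = 20
  a_8 = 1·20 + 0·-32 + -2·-36 + -2·-22 = 136
  a_9 = 1·136 + 0·20 + -2·-32 + -2·-36 = 272
  a_10 = 1·272 + 0·136 + -2·20 + -2·-32 = 296
  a_11 = 1·296 + 0·272 + -2·136 + -2·20 = -16
  a_12 = 1·-16 + 0·296 + -2·272 + -2·136 = -832
  a_13 = 1·-832 + 0·-16 + -2·296 + -2·272 = -1968
  a_14 = 1·-1968 + 0·-832 + -2·-16 + -2·296 = -2528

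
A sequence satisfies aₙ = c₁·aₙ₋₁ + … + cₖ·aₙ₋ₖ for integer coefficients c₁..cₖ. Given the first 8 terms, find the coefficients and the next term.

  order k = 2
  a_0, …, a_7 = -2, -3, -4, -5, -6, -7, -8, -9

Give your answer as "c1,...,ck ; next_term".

  a_2 = 2·-3 + -1·-2 = -4
  a_3 = 2·-4 + -1·-3 = -5
  a_4 = 2·-5 + -1·-4 = -6
  a_5 = 2·-6 + -1·-5 = -7
  a_6 = 2·-7 + -1·-6 = -8
  a_7 = 2·-8 + -1·-7 = -9
  a_8 = 2·-9 + -1·-8 = -10

2,-1 ; -10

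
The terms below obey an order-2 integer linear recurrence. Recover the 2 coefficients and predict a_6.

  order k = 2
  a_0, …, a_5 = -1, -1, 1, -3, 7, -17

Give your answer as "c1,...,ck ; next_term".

  a_2 = -2·-1 + 1·-1 = 1
  a_3 = -2·1 + 1·-1 = -3
  a_4 = -2·-3 + 1·1 = 7
  a_5 = -2·7 + 1·-3 = -17
  a_6 = -2·-17 + 1·7 = 41

-2,1 ; 41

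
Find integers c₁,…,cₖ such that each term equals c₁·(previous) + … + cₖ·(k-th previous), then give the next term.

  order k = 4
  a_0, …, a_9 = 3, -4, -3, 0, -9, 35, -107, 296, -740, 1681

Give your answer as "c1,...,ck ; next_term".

  a_4 = -4·0 + -3·-3 + 3·-4 + -2·3 = -9
  a_5 = -4·-9 + -3·0 + 3·-3 + -2·-4 = 35
  a_6 = -4·35 + -3·-9 + 3·0 + -2·-3 = -107
  a_7 = -4·-107 + -3·35 + 3·-9 + -2·0 = 296
  a_8 = -4·296 + -3·-107 + 3·35 + -2·-9 = -740
  a_9 = -4·-740 + -3·296 + 3·-107 + -2·35 = 1681
  a_10 = -4·1681 + -3·-740 + 3·296 + -2·-107 = -3402

-4,-3,3,-2 ; -3402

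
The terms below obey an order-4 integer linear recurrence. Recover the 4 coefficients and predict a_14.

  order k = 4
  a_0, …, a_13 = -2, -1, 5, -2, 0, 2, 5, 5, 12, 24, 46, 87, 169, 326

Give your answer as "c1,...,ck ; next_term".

1,1,1,1 ; 628

  a_4 = 1·-2 + 1·5 + 1·-1 + 1·-2 = 0
  a_5 = 1·0 + 1·-2 + 1·5 + 1·-1 = 2
  a_6 = 1·2 + 1·0 + 1·-2 + 1·5 = 5
  a_7 = 1·5 + 1·2 + 1·0 + 1·-2 = 5
  a_8 = 1·5 + 1·5 + 1·2 + 1·0 = 12
  a_9 = 1·12 + 1·5 + 1·5 + 1·2 = 24
  a_10 = 1·24 + 1·12 + 1·5 + 1·5 = 46
  a_11 = 1·46 + 1·24 + 1·12 + 1·5 = 87
  a_12 = 1·87 + 1·46 + 1·24 + 1·12 = 169
  a_13 = 1·169 + 1·87 + 1·46 + 1·24 = 326
  a_14 = 1·326 + 1·169 + 1·87 + 1·46 = 628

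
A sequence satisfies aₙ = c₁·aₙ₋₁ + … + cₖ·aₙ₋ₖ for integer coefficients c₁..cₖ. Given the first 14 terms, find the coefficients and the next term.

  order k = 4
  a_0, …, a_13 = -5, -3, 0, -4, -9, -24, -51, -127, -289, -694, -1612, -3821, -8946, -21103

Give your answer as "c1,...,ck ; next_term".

1,3,0,1 ; -49553

  a_4 = 1·-4 + 3·0 + 0·-3 + 1·-5 = -9
  a_5 = 1·-9 + 3·-4 + 0·0 + 1·-3 = -24
  a_6 = 1·-24 + 3·-9 + 0·-4 + 1·0 = -51
  a_7 = 1·-51 + 3·-24 + 0·-9 + 1·-4 = -127
  a_8 = 1·-127 + 3·-51 + 0·-24 + 1·-9 = -289
  a_9 = 1·-289 + 3·-127 + 0·-51 + 1·-24 = -694
  a_10 = 1·-694 + 3·-289 + 0·-127 + 1·-51 = -1612
  a_11 = 1·-1612 + 3·-694 + 0·-289 + 1·-127 = -3821
  a_12 = 1·-3821 + 3·-1612 + 0·-694 + 1·-289 = -8946
  a_13 = 1·-8946 + 3·-3821 + 0·-1612 + 1·-694 = -21103
  a_14 = 1·-21103 + 3·-8946 + 0·-3821 + 1·-1612 = -49553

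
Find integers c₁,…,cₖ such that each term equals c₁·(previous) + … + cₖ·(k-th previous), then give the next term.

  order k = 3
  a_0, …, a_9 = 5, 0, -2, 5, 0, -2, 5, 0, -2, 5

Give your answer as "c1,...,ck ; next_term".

0,0,1 ; 0

  a_3 = 0·-2 + 0·0 + 1·5 = 5
  a_4 = 0·5 + 0·-2 + 1·0 = 0
  a_5 = 0·0 + 0·5 + 1·-2 = -2
  a_6 = 0·-2 + 0·0 + 1·5 = 5
  a_7 = 0·5 + 0·-2 + 1·0 = 0
  a_8 = 0·0 + 0·5 + 1·-2 = -2
  a_9 = 0·-2 + 0·0 + 1·5 = 5
  a_10 = 0·5 + 0·-2 + 1·0 = 0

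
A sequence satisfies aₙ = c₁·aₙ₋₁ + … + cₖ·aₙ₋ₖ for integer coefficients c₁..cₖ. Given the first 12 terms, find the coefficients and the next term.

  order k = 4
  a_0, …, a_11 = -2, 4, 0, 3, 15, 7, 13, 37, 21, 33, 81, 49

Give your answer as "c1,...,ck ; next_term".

1,0,2,-2 ; 73

  a_4 = 1·3 + 0·0 + 2·4 + -2·-2 = 15
  a_5 = 1·15 + 0·3 + 2·0 + -2·4 = 7
  a_6 = 1·7 + 0·15 + 2·3 + -2·0 = 13
  a_7 = 1·13 + 0·7 + 2·15 + -2·3 = 37
  a_8 = 1·37 + 0·13 + 2·7 + -2·15 = 21
  a_9 = 1·21 + 0·37 + 2·13 + -2·7 = 33
  a_10 = 1·33 + 0·21 + 2·37 + -2·13 = 81
  a_11 = 1·81 + 0·33 + 2·21 + -2·37 = 49
  a_12 = 1·49 + 0·81 + 2·33 + -2·21 = 73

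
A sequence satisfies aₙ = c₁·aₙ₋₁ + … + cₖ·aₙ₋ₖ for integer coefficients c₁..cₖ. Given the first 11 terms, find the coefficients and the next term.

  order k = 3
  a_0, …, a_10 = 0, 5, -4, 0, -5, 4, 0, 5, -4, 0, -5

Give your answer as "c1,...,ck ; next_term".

0,0,-1 ; 4

  a_3 = 0·-4 + 0·5 + -1·0 = 0
  a_4 = 0·0 + 0·-4 + -1·5 = -5
  a_5 = 0·-5 + 0·0 + -1·-4 = 4
  a_6 = 0·4 + 0·-5 + -1·0 = 0
  a_7 = 0·0 + 0·4 + -1·-5 = 5
  a_8 = 0·5 + 0·0 + -1·4 = -4
  a_9 = 0·-4 + 0·5 + -1·0 = 0
  a_10 = 0·0 + 0·-4 + -1·5 = -5
  a_11 = 0·-5 + 0·0 + -1·-4 = 4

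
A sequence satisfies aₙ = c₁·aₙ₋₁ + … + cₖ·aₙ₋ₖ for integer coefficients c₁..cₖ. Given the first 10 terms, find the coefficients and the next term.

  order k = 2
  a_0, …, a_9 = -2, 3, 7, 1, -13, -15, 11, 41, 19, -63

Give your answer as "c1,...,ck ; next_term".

1,-2 ; -101

  a_2 = 1·3 + -2·-2 = 7
  a_3 = 1·7 + -2·3 = 1
  a_4 = 1·1 + -2·7 = -13
  a_5 = 1·-13 + -2·1 = -15
  a_6 = 1·-15 + -2·-13 = 11
  a_7 = 1·11 + -2·-15 = 41
  a_8 = 1·41 + -2·11 = 19
  a_9 = 1·19 + -2·41 = -63
  a_10 = 1·-63 + -2·19 = -101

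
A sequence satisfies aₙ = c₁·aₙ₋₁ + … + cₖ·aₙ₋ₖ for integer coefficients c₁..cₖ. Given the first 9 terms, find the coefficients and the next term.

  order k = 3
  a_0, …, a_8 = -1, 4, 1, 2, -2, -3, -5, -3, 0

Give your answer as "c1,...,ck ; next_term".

1,0,-1 ; 5

  a_3 = 1·1 + 0·4 + -1·-1 = 2
  a_4 = 1·2 + 0·1 + -1·4 = -2
  a_5 = 1·-2 + 0·2 + -1·1 = -3
  a_6 = 1·-3 + 0·-2 + -1·2 = -5
  a_7 = 1·-5 + 0·-3 + -1·-2 = -3
  a_8 = 1·-3 + 0·-5 + -1·-3 = 0
  a_9 = 1·0 + 0·-3 + -1·-5 = 5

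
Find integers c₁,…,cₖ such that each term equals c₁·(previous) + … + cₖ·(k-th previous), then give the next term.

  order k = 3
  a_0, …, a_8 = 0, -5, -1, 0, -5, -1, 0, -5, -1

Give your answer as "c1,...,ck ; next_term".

0,0,1 ; 0

  a_3 = 0·-1 + 0·-5 + 1·0 = 0
  a_4 = 0·0 + 0·-1 + 1·-5 = -5
  a_5 = 0·-5 + 0·0 + 1·-1 = -1
  a_6 = 0·-1 + 0·-5 + 1·0 = 0
  a_7 = 0·0 + 0·-1 + 1·-5 = -5
  a_8 = 0·-5 + 0·0 + 1·-1 = -1
  a_9 = 0·-1 + 0·-5 + 1·0 = 0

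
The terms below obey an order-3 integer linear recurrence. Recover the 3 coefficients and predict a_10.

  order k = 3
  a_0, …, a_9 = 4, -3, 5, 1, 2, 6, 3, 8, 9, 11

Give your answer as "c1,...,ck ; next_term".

0,1,1 ; 17

  a_3 = 0·5 + 1·-3 + 1·4 = 1
  a_4 = 0·1 + 1·5 + 1·-3 = 2
  a_5 = 0·2 + 1·1 + 1·5 = 6
  a_6 = 0·6 + 1·2 + 1·1 = 3
  a_7 = 0·3 + 1·6 + 1·2 = 8
  a_8 = 0·8 + 1·3 + 1·6 = 9
  a_9 = 0·9 + 1·8 + 1·3 = 11
  a_10 = 0·11 + 1·9 + 1·8 = 17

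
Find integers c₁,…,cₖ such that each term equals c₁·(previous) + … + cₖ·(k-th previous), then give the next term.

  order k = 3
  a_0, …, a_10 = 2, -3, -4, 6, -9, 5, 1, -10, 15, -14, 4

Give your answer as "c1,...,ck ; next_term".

  a_3 = -1·-4 + 0·-3 + 1·2 = 6
  a_4 = -1·6 + 0·-4 + 1·-3 = -9
  a_5 = -1·-9 + 0·6 + 1·-4 = 5
  a_6 = -1·5 + 0·-9 + 1·6 = 1
  a_7 = -1·1 + 0·5 + 1·-9 = -10
  a_8 = -1·-10 + 0·1 + 1·5 = 15
  a_9 = -1·15 + 0·-10 + 1·1 = -14
  a_10 = -1·-14 + 0·15 + 1·-10 = 4
  a_11 = -1·4 + 0·-14 + 1·15 = 11

-1,0,1 ; 11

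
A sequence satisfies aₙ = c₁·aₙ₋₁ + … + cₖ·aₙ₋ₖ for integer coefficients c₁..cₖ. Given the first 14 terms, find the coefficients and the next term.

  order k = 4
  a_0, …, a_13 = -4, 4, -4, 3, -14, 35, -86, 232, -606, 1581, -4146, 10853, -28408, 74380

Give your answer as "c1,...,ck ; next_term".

-2,1,-2,-1 ; -194728

  a_4 = -2·3 + 1·-4 + -2·4 + -1·-4 = -14
  a_5 = -2·-14 + 1·3 + -2·-4 + -1·4 = 35
  a_6 = -2·35 + 1·-14 + -2·3 + -1·-4 = -86
  a_7 = -2·-86 + 1·35 + -2·-14 + -1·3 = 232
  a_8 = -2·232 + 1·-86 + -2·35 + -1·-14 = -606
  a_9 = -2·-606 + 1·232 + -2·-86 + -1·35 = 1581
  a_10 = -2·1581 + 1·-606 + -2·232 + -1·-86 = -4146
  a_11 = -2·-4146 + 1·1581 + -2·-606 + -1·232 = 10853
  a_12 = -2·10853 + 1·-4146 + -2·1581 + -1·-606 = -28408
  a_13 = -2·-28408 + 1·10853 + -2·-4146 + -1·1581 = 74380
  a_14 = -2·74380 + 1·-28408 + -2·10853 + -1·-4146 = -194728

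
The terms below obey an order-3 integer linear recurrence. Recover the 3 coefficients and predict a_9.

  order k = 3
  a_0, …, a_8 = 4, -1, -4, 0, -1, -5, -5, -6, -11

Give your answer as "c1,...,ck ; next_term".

  a_3 = 1·-4 + 0·-1 + 1·4 = 0
  a_4 = 1·0 + 0·-4 + 1·-1 = -1
  a_5 = 1·-1 + 0·0 + 1·-4 = -5
  a_6 = 1·-5 + 0·-1 + 1·0 = -5
  a_7 = 1·-5 + 0·-5 + 1·-1 = -6
  a_8 = 1·-6 + 0·-5 + 1·-5 = -11
  a_9 = 1·-11 + 0·-6 + 1·-5 = -16

1,0,1 ; -16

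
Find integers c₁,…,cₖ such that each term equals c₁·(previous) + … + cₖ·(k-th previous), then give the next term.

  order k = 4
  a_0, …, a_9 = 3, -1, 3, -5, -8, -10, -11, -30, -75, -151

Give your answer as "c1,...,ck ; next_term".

  a_4 = 2·-5 + -1·3 + 1·-1 + 2·3 = -8
  a_5 = 2·-8 + -1·-5 + 1·3 + 2·-1 = -10
  a_6 = 2·-10 + -1·-8 + 1·-5 + 2·3 = -11
  a_7 = 2·-11 + -1·-10 + 1·-8 + 2·-5 = -30
  a_8 = 2·-30 + -1·-11 + 1·-10 + 2·-8 = -75
  a_9 = 2·-75 + -1·-30 + 1·-11 + 2·-10 = -151
  a_10 = 2·-151 + -1·-75 + 1·-30 + 2·-11 = -279

2,-1,1,2 ; -279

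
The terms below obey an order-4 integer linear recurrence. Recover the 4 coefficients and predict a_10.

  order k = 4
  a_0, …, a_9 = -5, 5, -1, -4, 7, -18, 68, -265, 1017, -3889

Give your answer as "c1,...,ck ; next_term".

  a_4 = -4·-4 + -1·-1 + -1·5 + 1·-5 = 7
  a_5 = -4·7 + -1·-4 + -1·-1 + 1·5 = -18
  a_6 = -4·-18 + -1·7 + -1·-4 + 1·-1 = 68
  a_7 = -4·68 + -1·-18 + -1·7 + 1·-4 = -265
  a_8 = -4·-265 + -1·68 + -1·-18 + 1·7 = 1017
  a_9 = -4·1017 + -1·-265 + -1·68 + 1·-18 = -3889
  a_10 = -4·-3889 + -1·1017 + -1·-265 + 1·68 = 14872

-4,-1,-1,1 ; 14872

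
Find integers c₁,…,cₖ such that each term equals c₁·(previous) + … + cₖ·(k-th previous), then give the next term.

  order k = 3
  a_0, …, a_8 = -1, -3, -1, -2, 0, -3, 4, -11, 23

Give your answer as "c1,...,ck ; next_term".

-2,1,1 ; -53

  a_3 = -2·-1 + 1·-3 + 1·-1 = -2
  a_4 = -2·-2 + 1·-1 + 1·-3 = 0
  a_5 = -2·0 + 1·-2 + 1·-1 = -3
  a_6 = -2·-3 + 1·0 + 1·-2 = 4
  a_7 = -2·4 + 1·-3 + 1·0 = -11
  a_8 = -2·-11 + 1·4 + 1·-3 = 23
  a_9 = -2·23 + 1·-11 + 1·4 = -53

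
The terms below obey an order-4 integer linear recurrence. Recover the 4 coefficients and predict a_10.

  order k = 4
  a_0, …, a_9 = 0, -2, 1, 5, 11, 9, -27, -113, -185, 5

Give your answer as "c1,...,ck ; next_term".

  a_4 = 2·5 + -3·1 + -2·-2 + -2·0 = 11
  a_5 = 2·11 + -3·5 + -2·1 + -2·-2 = 9
  a_6 = 2·9 + -3·11 + -2·5 + -2·1 = -27
  a_7 = 2·-27 + -3·9 + -2·11 + -2·5 = -113
  a_8 = 2·-113 + -3·-27 + -2·9 + -2·11 = -185
  a_9 = 2·-185 + -3·-113 + -2·-27 + -2·9 = 5
  a_10 = 2·5 + -3·-185 + -2·-113 + -2·-27 = 845

2,-3,-2,-2 ; 845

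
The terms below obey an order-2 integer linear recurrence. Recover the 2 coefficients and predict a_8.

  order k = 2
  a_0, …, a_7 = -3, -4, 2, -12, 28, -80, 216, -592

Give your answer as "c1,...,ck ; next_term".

  a_2 = -2·-4 + 2·-3 = 2
  a_3 = -2·2 + 2·-4 = -12
  a_4 = -2·-12 + 2·2 = 28
  a_5 = -2·28 + 2·-12 = -80
  a_6 = -2·-80 + 2·28 = 216
  a_7 = -2·216 + 2·-80 = -592
  a_8 = -2·-592 + 2·216 = 1616

-2,2 ; 1616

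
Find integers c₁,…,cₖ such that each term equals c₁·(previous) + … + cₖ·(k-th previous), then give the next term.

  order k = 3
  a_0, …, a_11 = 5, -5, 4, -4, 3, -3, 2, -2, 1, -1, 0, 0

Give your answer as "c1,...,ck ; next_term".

  a_3 = -1·4 + 1·-5 + 1·5 = -4
  a_4 = -1·-4 + 1·4 + 1·-5 = 3
  a_5 = -1·3 + 1·-4 + 1·4 = -3
  a_6 = -1·-3 + 1·3 + 1·-4 = 2
  a_7 = -1·2 + 1·-3 + 1·3 = -2
  a_8 = -1·-2 + 1·2 + 1·-3 = 1
  a_9 = -1·1 + 1·-2 + 1·2 = -1
  a_10 = -1·-1 + 1·1 + 1·-2 = 0
  a_11 = -1·0 + 1·-1 + 1·1 = 0
  a_12 = -1·0 + 1·0 + 1·-1 = -1

-1,1,1 ; -1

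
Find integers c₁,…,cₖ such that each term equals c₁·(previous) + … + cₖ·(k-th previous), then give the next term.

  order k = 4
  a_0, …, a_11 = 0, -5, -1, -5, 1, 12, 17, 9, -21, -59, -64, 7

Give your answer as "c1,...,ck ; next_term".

  a_4 = 1·-5 + -1·-1 + -1·-5 + -1·0 = 1
  a_5 = 1·1 + -1·-5 + -1·-1 + -1·-5 = 12
  a_6 = 1·12 + -1·1 + -1·-5 + -1·-1 = 17
  a_7 = 1·17 + -1·12 + -1·1 + -1·-5 = 9
  a_8 = 1·9 + -1·17 + -1·12 + -1·1 = -21
  a_9 = 1·-21 + -1·9 + -1·17 + -1·12 = -59
  a_10 = 1·-59 + -1·-21 + -1·9 + -1·17 = -64
  a_11 = 1·-64 + -1·-59 + -1·-21 + -1·9 = 7
  a_12 = 1·7 + -1·-64 + -1·-59 + -1·-21 = 151

1,-1,-1,-1 ; 151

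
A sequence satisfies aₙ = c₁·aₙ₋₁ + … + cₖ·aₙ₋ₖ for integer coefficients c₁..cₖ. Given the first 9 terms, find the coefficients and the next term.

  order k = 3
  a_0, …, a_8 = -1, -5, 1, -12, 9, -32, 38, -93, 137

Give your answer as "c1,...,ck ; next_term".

-1,2,1 ; -285

  a_3 = -1·1 + 2·-5 + 1·-1 = -12
  a_4 = -1·-12 + 2·1 + 1·-5 = 9
  a_5 = -1·9 + 2·-12 + 1·1 = -32
  a_6 = -1·-32 + 2·9 + 1·-12 = 38
  a_7 = -1·38 + 2·-32 + 1·9 = -93
  a_8 = -1·-93 + 2·38 + 1·-32 = 137
  a_9 = -1·137 + 2·-93 + 1·38 = -285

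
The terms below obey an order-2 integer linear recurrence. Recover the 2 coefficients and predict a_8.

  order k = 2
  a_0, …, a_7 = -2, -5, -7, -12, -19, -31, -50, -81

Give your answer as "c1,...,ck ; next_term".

  a_2 = 1·-5 + 1·-2 = -7
  a_3 = 1·-7 + 1·-5 = -12
  a_4 = 1·-12 + 1·-7 = -19
  a_5 = 1·-19 + 1·-12 = -31
  a_6 = 1·-31 + 1·-19 = -50
  a_7 = 1·-50 + 1·-31 = -81
  a_8 = 1·-81 + 1·-50 = -131

1,1 ; -131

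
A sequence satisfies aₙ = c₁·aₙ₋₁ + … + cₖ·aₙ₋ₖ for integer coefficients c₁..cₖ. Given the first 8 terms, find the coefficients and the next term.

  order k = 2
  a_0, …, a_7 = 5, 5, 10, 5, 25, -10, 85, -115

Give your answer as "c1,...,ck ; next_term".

-1,3 ; 370

  a_2 = -1·5 + 3·5 = 10
  a_3 = -1·10 + 3·5 = 5
  a_4 = -1·5 + 3·10 = 25
  a_5 = -1·25 + 3·5 = -10
  a_6 = -1·-10 + 3·25 = 85
  a_7 = -1·85 + 3·-10 = -115
  a_8 = -1·-115 + 3·85 = 370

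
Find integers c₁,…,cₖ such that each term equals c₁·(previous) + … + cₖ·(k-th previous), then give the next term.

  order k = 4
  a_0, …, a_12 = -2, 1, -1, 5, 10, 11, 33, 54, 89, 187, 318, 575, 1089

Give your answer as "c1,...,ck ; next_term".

  a_4 = 1·5 + 1·-1 + 2·1 + -2·-2 = 10
  a_5 = 1·10 + 1·5 + 2·-1 + -2·1 = 11
  a_6 = 1·11 + 1·10 + 2·5 + -2·-1 = 33
  a_7 = 1·33 + 1·11 + 2·10 + -2·5 = 54
  a_8 = 1·54 + 1·33 + 2·11 + -2·10 = 89
  a_9 = 1·89 + 1·54 + 2·33 + -2·11 = 187
  a_10 = 1·187 + 1·89 + 2·54 + -2·33 = 318
  a_11 = 1·318 + 1·187 + 2·89 + -2·54 = 575
  a_12 = 1·575 + 1·318 + 2·187 + -2·89 = 1089
  a_13 = 1·1089 + 1·575 + 2·318 + -2·187 = 1926

1,1,2,-2 ; 1926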